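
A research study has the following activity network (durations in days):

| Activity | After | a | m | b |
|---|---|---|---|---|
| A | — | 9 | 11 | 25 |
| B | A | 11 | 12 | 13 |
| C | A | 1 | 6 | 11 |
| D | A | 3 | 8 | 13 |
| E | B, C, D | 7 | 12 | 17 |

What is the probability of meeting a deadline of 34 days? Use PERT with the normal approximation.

te_A = (9 + 4·11 + 25)/6 = 78/6 = 13; σ²_A = ((25−9)/6)² = 7.111
te_B = (11 + 4·12 + 13)/6 = 72/6 = 12; σ²_B = ((13−11)/6)² = 0.111
te_C = (1 + 4·6 + 11)/6 = 36/6 = 6; σ²_C = ((11−1)/6)² = 2.778
te_D = (3 + 4·8 + 13)/6 = 48/6 = 8; σ²_D = ((13−3)/6)² = 2.778
te_E = (7 + 4·12 + 17)/6 = 72/6 = 12; σ²_E = ((17−7)/6)² = 2.778

Forward pass:
ES_A = 0; EF_A = 13
ES_B = 13; EF_B = 13+12 = 25
ES_C = 13; EF_C = 13+6 = 19
ES_D = 13; EF_D = 13+8 = 21
ES_E = max(EF_B=25, EF_C=19, EF_D=21) = 25; EF_E = 25+12 = 37
Expected project duration μ = 37 days. Critical path: A → B → E.

Variance along critical path = 7.111 + 0.111 + 2.778 = 10.000; σ = √10.000 = 3.162 days.
Z = (34 − 37) / 3.162 = -0.949
P(T ≤ 34) = Φ(-0.949) ≈ 0.171

0.171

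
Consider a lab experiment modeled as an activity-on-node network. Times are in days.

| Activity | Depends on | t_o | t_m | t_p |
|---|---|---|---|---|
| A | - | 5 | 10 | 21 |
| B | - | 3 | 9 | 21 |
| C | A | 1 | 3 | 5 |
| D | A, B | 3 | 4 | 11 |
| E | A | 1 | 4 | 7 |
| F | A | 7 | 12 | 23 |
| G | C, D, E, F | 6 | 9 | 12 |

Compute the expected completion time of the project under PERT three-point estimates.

33 days

te_A = (5 + 4·10 + 21)/6 = 66/6 = 11
te_B = (3 + 4·9 + 21)/6 = 60/6 = 10
te_C = (1 + 4·3 + 5)/6 = 18/6 = 3
te_D = (3 + 4·4 + 11)/6 = 30/6 = 5
te_E = (1 + 4·4 + 7)/6 = 24/6 = 4
te_F = (7 + 4·12 + 23)/6 = 78/6 = 13
te_G = (6 + 4·9 + 12)/6 = 54/6 = 9

Forward pass:
ES_A = 0; EF_A = 11
ES_B = 0; EF_B = 10
ES_C = 11; EF_C = 11+3 = 14
ES_D = max(EF_A=11, EF_B=10) = 11; EF_D = 11+5 = 16
ES_E = 11; EF_E = 11+4 = 15
ES_F = 11; EF_F = 11+13 = 24
ES_G = max(EF_C=14, EF_D=16, EF_E=15, EF_F=24) = 24; EF_G = 24+9 = 33
Expected project duration μ = 33 days. Critical path: A → F → G.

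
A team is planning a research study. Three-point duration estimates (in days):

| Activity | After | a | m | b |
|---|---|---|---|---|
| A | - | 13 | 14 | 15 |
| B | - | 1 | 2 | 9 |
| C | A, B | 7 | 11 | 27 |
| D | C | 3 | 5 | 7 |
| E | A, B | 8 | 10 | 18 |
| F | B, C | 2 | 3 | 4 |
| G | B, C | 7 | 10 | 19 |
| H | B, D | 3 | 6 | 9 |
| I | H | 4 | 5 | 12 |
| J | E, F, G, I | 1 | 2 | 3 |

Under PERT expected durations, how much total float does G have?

6 days

te_A = (13 + 4·14 + 15)/6 = 84/6 = 14
te_B = (1 + 4·2 + 9)/6 = 18/6 = 3
te_C = (7 + 4·11 + 27)/6 = 78/6 = 13
te_D = (3 + 4·5 + 7)/6 = 30/6 = 5
te_E = (8 + 4·10 + 18)/6 = 66/6 = 11
te_F = (2 + 4·3 + 4)/6 = 18/6 = 3
te_G = (7 + 4·10 + 19)/6 = 66/6 = 11
te_H = (3 + 4·6 + 9)/6 = 36/6 = 6
te_I = (4 + 4·5 + 12)/6 = 36/6 = 6
te_J = (1 + 4·2 + 3)/6 = 12/6 = 2

Forward pass:
ES_A = 0; EF_A = 14
ES_B = 0; EF_B = 3
ES_C = max(EF_A=14, EF_B=3) = 14; EF_C = 14+13 = 27
ES_D = 27; EF_D = 27+5 = 32
ES_E = max(EF_A=14, EF_B=3) = 14; EF_E = 14+11 = 25
ES_F = max(EF_B=3, EF_C=27) = 27; EF_F = 27+3 = 30
ES_G = max(EF_B=3, EF_C=27) = 27; EF_G = 27+11 = 38
ES_H = max(EF_B=3, EF_D=32) = 32; EF_H = 32+6 = 38
ES_I = 38; EF_I = 38+6 = 44
ES_J = max(EF_E=25, EF_F=30, EF_G=38, EF_I=44) = 44; EF_J = 44+2 = 46
Expected project duration μ = 46 days. Critical path: A → C → D → H → I → J.

Backward pass:
LF_J = 46; LS_J = 46−2 = 44
LF_I = LS_J = 44; LS_I = 44−6 = 38
LF_H = LS_I = 38; LS_H = 38−6 = 32
LF_G = LS_J = 44; LS_G = 44−11 = 33
LF_F = LS_J = 44; LS_F = 44−3 = 41
LF_E = LS_J = 44; LS_E = 44−11 = 33
LF_D = LS_H = 32; LS_D = 32−5 = 27
LF_C = min(LS_D=27, LS_F=41, LS_G=33) = 27; LS_C = 27−13 = 14
LF_B = min(LS_C=14, LS_E=33, LS_F=41, LS_G=33, LS_H=32) = 14; LS_B = 14−3 = 11
LF_A = min(LS_C=14, LS_E=33) = 14; LS_A = 14−14 = 0
Slack_G = LS_G − ES_G = 33 − 27 = 6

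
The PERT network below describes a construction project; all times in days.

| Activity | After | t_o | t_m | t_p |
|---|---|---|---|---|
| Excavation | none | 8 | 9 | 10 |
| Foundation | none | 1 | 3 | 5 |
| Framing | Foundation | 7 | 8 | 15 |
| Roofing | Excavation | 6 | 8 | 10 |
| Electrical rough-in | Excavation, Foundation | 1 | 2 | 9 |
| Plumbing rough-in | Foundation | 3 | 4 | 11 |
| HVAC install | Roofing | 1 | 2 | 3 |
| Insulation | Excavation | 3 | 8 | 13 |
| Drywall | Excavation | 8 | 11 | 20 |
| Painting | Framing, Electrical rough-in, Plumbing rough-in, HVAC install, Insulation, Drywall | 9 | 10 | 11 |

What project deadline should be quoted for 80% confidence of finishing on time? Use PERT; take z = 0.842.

32.7 days

te_Excavation = (8 + 4·9 + 10)/6 = 54/6 = 9; σ²_Excavation = ((10−8)/6)² = 0.111
te_Foundation = (1 + 4·3 + 5)/6 = 18/6 = 3; σ²_Foundation = ((5−1)/6)² = 0.444
te_Framing = (7 + 4·8 + 15)/6 = 54/6 = 9; σ²_Framing = ((15−7)/6)² = 1.778
te_Roofing = (6 + 4·8 + 10)/6 = 48/6 = 8; σ²_Roofing = ((10−6)/6)² = 0.444
te_Electrical rough-in = (1 + 4·2 + 9)/6 = 18/6 = 3; σ²_Electrical rough-in = ((9−1)/6)² = 1.778
te_Plumbing rough-in = (3 + 4·4 + 11)/6 = 30/6 = 5; σ²_Plumbing rough-in = ((11−3)/6)² = 1.778
te_HVAC install = (1 + 4·2 + 3)/6 = 12/6 = 2; σ²_HVAC install = ((3−1)/6)² = 0.111
te_Insulation = (3 + 4·8 + 13)/6 = 48/6 = 8; σ²_Insulation = ((13−3)/6)² = 2.778
te_Drywall = (8 + 4·11 + 20)/6 = 72/6 = 12; σ²_Drywall = ((20−8)/6)² = 4.000
te_Painting = (9 + 4·10 + 11)/6 = 60/6 = 10; σ²_Painting = ((11−9)/6)² = 0.111

Forward pass:
ES_Excavation = 0; EF_Excavation = 9
ES_Foundation = 0; EF_Foundation = 3
ES_Framing = 3; EF_Framing = 3+9 = 12
ES_Roofing = 9; EF_Roofing = 9+8 = 17
ES_Electrical rough-in = max(EF_Excavation=9, EF_Foundation=3) = 9; EF_Electrical rough-in = 9+3 = 12
ES_Plumbing rough-in = 3; EF_Plumbing rough-in = 3+5 = 8
ES_HVAC install = 17; EF_HVAC install = 17+2 = 19
ES_Insulation = 9; EF_Insulation = 9+8 = 17
ES_Drywall = 9; EF_Drywall = 9+12 = 21
ES_Painting = max(EF_Framing=12, EF_Electrical rough-in=12, EF_Plumbing rough-in=8, EF_HVAC install=19, EF_Insulation=17, EF_Drywall=21) = 21; EF_Painting = 21+10 = 31
Expected project duration μ = 31 days. Critical path: Excavation → Drywall → Painting.

Variance along critical path = 0.111 + 4.000 + 0.111 = 4.222; σ = 2.055 days.
D = μ + z·σ = 31 + 0.842·2.055 = 32.7 days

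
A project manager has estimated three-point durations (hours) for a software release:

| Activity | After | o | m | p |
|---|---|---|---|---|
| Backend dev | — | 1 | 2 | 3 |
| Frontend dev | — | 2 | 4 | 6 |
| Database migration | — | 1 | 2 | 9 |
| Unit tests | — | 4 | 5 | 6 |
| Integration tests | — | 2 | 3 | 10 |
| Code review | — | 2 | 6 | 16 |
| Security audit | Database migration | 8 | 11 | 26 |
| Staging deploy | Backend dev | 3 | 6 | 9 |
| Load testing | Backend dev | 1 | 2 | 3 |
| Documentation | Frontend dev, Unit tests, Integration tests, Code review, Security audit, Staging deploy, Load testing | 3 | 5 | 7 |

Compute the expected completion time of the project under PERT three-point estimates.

te_Backend dev = (1 + 4·2 + 3)/6 = 12/6 = 2
te_Frontend dev = (2 + 4·4 + 6)/6 = 24/6 = 4
te_Database migration = (1 + 4·2 + 9)/6 = 18/6 = 3
te_Unit tests = (4 + 4·5 + 6)/6 = 30/6 = 5
te_Integration tests = (2 + 4·3 + 10)/6 = 24/6 = 4
te_Code review = (2 + 4·6 + 16)/6 = 42/6 = 7
te_Security audit = (8 + 4·11 + 26)/6 = 78/6 = 13
te_Staging deploy = (3 + 4·6 + 9)/6 = 36/6 = 6
te_Load testing = (1 + 4·2 + 3)/6 = 12/6 = 2
te_Documentation = (3 + 4·5 + 7)/6 = 30/6 = 5

Forward pass:
ES_Backend dev = 0; EF_Backend dev = 2
ES_Frontend dev = 0; EF_Frontend dev = 4
ES_Database migration = 0; EF_Database migration = 3
ES_Unit tests = 0; EF_Unit tests = 5
ES_Integration tests = 0; EF_Integration tests = 4
ES_Code review = 0; EF_Code review = 7
ES_Security audit = 3; EF_Security audit = 3+13 = 16
ES_Staging deploy = 2; EF_Staging deploy = 2+6 = 8
ES_Load testing = 2; EF_Load testing = 2+2 = 4
ES_Documentation = max(EF_Frontend dev=4, EF_Unit tests=5, EF_Integration tests=4, EF_Code review=7, EF_Security audit=16, EF_Staging deploy=8, EF_Load testing=4) = 16; EF_Documentation = 16+5 = 21
Expected project duration μ = 21 hours. Critical path: Database migration → Security audit → Documentation.

21 hours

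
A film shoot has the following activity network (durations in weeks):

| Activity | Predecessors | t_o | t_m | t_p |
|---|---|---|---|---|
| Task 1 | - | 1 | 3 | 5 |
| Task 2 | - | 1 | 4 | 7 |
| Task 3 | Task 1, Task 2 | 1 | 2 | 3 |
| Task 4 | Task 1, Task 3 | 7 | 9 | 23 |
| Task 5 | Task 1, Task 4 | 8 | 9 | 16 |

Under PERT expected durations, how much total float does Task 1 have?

1 weeks

te_Task 1 = (1 + 4·3 + 5)/6 = 18/6 = 3
te_Task 2 = (1 + 4·4 + 7)/6 = 24/6 = 4
te_Task 3 = (1 + 4·2 + 3)/6 = 12/6 = 2
te_Task 4 = (7 + 4·9 + 23)/6 = 66/6 = 11
te_Task 5 = (8 + 4·9 + 16)/6 = 60/6 = 10

Forward pass:
ES_Task 1 = 0; EF_Task 1 = 3
ES_Task 2 = 0; EF_Task 2 = 4
ES_Task 3 = max(EF_Task 1=3, EF_Task 2=4) = 4; EF_Task 3 = 4+2 = 6
ES_Task 4 = max(EF_Task 1=3, EF_Task 3=6) = 6; EF_Task 4 = 6+11 = 17
ES_Task 5 = max(EF_Task 1=3, EF_Task 4=17) = 17; EF_Task 5 = 17+10 = 27
Expected project duration μ = 27 weeks. Critical path: Task 2 → Task 3 → Task 4 → Task 5.

Backward pass:
LF_Task 5 = 27; LS_Task 5 = 27−10 = 17
LF_Task 4 = LS_Task 5 = 17; LS_Task 4 = 17−11 = 6
LF_Task 3 = LS_Task 4 = 6; LS_Task 3 = 6−2 = 4
LF_Task 2 = LS_Task 3 = 4; LS_Task 2 = 4−4 = 0
LF_Task 1 = min(LS_Task 3=4, LS_Task 4=6, LS_Task 5=17) = 4; LS_Task 1 = 4−3 = 1
Slack_Task 1 = LS_Task 1 − ES_Task 1 = 1 − 0 = 1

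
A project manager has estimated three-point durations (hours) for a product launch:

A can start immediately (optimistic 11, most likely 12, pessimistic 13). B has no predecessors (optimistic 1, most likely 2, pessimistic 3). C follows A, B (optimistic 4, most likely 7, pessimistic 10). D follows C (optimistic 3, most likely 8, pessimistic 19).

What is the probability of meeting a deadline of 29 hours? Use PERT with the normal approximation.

te_A = (11 + 4·12 + 13)/6 = 72/6 = 12; σ²_A = ((13−11)/6)² = 0.111
te_B = (1 + 4·2 + 3)/6 = 12/6 = 2; σ²_B = ((3−1)/6)² = 0.111
te_C = (4 + 4·7 + 10)/6 = 42/6 = 7; σ²_C = ((10−4)/6)² = 1.000
te_D = (3 + 4·8 + 19)/6 = 54/6 = 9; σ²_D = ((19−3)/6)² = 7.111

Forward pass:
ES_A = 0; EF_A = 12
ES_B = 0; EF_B = 2
ES_C = max(EF_A=12, EF_B=2) = 12; EF_C = 12+7 = 19
ES_D = 19; EF_D = 19+9 = 28
Expected project duration μ = 28 hours. Critical path: A → C → D.

Variance along critical path = 0.111 + 1.000 + 7.111 = 8.222; σ = √8.222 = 2.867 hours.
Z = (29 − 28) / 2.867 = 0.349
P(T ≤ 29) = Φ(0.349) ≈ 0.636

0.636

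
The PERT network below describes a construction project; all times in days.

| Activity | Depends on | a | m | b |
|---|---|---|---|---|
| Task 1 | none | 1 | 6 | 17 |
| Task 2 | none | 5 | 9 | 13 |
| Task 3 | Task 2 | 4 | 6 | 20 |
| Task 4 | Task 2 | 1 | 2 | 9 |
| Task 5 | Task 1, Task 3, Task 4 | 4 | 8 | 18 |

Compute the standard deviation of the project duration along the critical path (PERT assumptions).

3.79 days

te_Task 1 = (1 + 4·6 + 17)/6 = 42/6 = 7; σ²_Task 1 = ((17−1)/6)² = 7.111
te_Task 2 = (5 + 4·9 + 13)/6 = 54/6 = 9; σ²_Task 2 = ((13−5)/6)² = 1.778
te_Task 3 = (4 + 4·6 + 20)/6 = 48/6 = 8; σ²_Task 3 = ((20−4)/6)² = 7.111
te_Task 4 = (1 + 4·2 + 9)/6 = 18/6 = 3; σ²_Task 4 = ((9−1)/6)² = 1.778
te_Task 5 = (4 + 4·8 + 18)/6 = 54/6 = 9; σ²_Task 5 = ((18−4)/6)² = 5.444

Forward pass:
ES_Task 1 = 0; EF_Task 1 = 7
ES_Task 2 = 0; EF_Task 2 = 9
ES_Task 3 = 9; EF_Task 3 = 9+8 = 17
ES_Task 4 = 9; EF_Task 4 = 9+3 = 12
ES_Task 5 = max(EF_Task 1=7, EF_Task 3=17, EF_Task 4=12) = 17; EF_Task 5 = 17+9 = 26
Expected project duration μ = 26 days. Critical path: Task 2 → Task 3 → Task 5.

Variance along critical path = 1.778 + 7.111 + 5.444 = 14.333
σ = √14.333 = 3.786 days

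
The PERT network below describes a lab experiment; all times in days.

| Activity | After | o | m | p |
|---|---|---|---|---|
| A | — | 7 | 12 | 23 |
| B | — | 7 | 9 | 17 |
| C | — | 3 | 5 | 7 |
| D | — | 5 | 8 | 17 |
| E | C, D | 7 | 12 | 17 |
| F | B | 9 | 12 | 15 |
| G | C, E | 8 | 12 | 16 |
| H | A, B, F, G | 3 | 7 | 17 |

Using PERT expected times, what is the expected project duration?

41 days

te_A = (7 + 4·12 + 23)/6 = 78/6 = 13
te_B = (7 + 4·9 + 17)/6 = 60/6 = 10
te_C = (3 + 4·5 + 7)/6 = 30/6 = 5
te_D = (5 + 4·8 + 17)/6 = 54/6 = 9
te_E = (7 + 4·12 + 17)/6 = 72/6 = 12
te_F = (9 + 4·12 + 15)/6 = 72/6 = 12
te_G = (8 + 4·12 + 16)/6 = 72/6 = 12
te_H = (3 + 4·7 + 17)/6 = 48/6 = 8

Forward pass:
ES_A = 0; EF_A = 13
ES_B = 0; EF_B = 10
ES_C = 0; EF_C = 5
ES_D = 0; EF_D = 9
ES_E = max(EF_C=5, EF_D=9) = 9; EF_E = 9+12 = 21
ES_F = 10; EF_F = 10+12 = 22
ES_G = max(EF_C=5, EF_E=21) = 21; EF_G = 21+12 = 33
ES_H = max(EF_A=13, EF_B=10, EF_F=22, EF_G=33) = 33; EF_H = 33+8 = 41
Expected project duration μ = 41 days. Critical path: D → E → G → H.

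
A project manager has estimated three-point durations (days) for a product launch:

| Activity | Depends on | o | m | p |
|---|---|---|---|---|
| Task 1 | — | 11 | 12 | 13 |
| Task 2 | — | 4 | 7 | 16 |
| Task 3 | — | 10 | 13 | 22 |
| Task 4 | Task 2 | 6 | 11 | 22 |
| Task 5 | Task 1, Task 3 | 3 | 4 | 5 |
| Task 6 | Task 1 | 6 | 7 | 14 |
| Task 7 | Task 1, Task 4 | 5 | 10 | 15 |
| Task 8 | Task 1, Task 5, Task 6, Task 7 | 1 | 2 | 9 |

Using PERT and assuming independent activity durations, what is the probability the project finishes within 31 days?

0.307

te_Task 1 = (11 + 4·12 + 13)/6 = 72/6 = 12; σ²_Task 1 = ((13−11)/6)² = 0.111
te_Task 2 = (4 + 4·7 + 16)/6 = 48/6 = 8; σ²_Task 2 = ((16−4)/6)² = 4.000
te_Task 3 = (10 + 4·13 + 22)/6 = 84/6 = 14; σ²_Task 3 = ((22−10)/6)² = 4.000
te_Task 4 = (6 + 4·11 + 22)/6 = 72/6 = 12; σ²_Task 4 = ((22−6)/6)² = 7.111
te_Task 5 = (3 + 4·4 + 5)/6 = 24/6 = 4; σ²_Task 5 = ((5−3)/6)² = 0.111
te_Task 6 = (6 + 4·7 + 14)/6 = 48/6 = 8; σ²_Task 6 = ((14−6)/6)² = 1.778
te_Task 7 = (5 + 4·10 + 15)/6 = 60/6 = 10; σ²_Task 7 = ((15−5)/6)² = 2.778
te_Task 8 = (1 + 4·2 + 9)/6 = 18/6 = 3; σ²_Task 8 = ((9−1)/6)² = 1.778

Forward pass:
ES_Task 1 = 0; EF_Task 1 = 12
ES_Task 2 = 0; EF_Task 2 = 8
ES_Task 3 = 0; EF_Task 3 = 14
ES_Task 4 = 8; EF_Task 4 = 8+12 = 20
ES_Task 5 = max(EF_Task 1=12, EF_Task 3=14) = 14; EF_Task 5 = 14+4 = 18
ES_Task 6 = 12; EF_Task 6 = 12+8 = 20
ES_Task 7 = max(EF_Task 1=12, EF_Task 4=20) = 20; EF_Task 7 = 20+10 = 30
ES_Task 8 = max(EF_Task 1=12, EF_Task 5=18, EF_Task 6=20, EF_Task 7=30) = 30; EF_Task 8 = 30+3 = 33
Expected project duration μ = 33 days. Critical path: Task 2 → Task 4 → Task 7 → Task 8.

Variance along critical path = 4.000 + 7.111 + 2.778 + 1.778 = 15.667; σ = √15.667 = 3.958 days.
Z = (31 − 33) / 3.958 = -0.505
P(T ≤ 31) = Φ(-0.505) ≈ 0.307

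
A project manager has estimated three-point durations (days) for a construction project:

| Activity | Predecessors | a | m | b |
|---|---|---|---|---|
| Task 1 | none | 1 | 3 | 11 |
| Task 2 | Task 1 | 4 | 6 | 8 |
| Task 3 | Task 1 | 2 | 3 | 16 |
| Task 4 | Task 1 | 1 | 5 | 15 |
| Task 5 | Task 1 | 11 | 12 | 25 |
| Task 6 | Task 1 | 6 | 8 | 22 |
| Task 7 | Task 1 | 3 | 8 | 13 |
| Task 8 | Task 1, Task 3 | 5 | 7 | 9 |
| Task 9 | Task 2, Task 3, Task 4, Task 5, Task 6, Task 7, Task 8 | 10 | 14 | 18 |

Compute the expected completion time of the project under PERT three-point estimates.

32 days

te_Task 1 = (1 + 4·3 + 11)/6 = 24/6 = 4
te_Task 2 = (4 + 4·6 + 8)/6 = 36/6 = 6
te_Task 3 = (2 + 4·3 + 16)/6 = 30/6 = 5
te_Task 4 = (1 + 4·5 + 15)/6 = 36/6 = 6
te_Task 5 = (11 + 4·12 + 25)/6 = 84/6 = 14
te_Task 6 = (6 + 4·8 + 22)/6 = 60/6 = 10
te_Task 7 = (3 + 4·8 + 13)/6 = 48/6 = 8
te_Task 8 = (5 + 4·7 + 9)/6 = 42/6 = 7
te_Task 9 = (10 + 4·14 + 18)/6 = 84/6 = 14

Forward pass:
ES_Task 1 = 0; EF_Task 1 = 4
ES_Task 2 = 4; EF_Task 2 = 4+6 = 10
ES_Task 3 = 4; EF_Task 3 = 4+5 = 9
ES_Task 4 = 4; EF_Task 4 = 4+6 = 10
ES_Task 5 = 4; EF_Task 5 = 4+14 = 18
ES_Task 6 = 4; EF_Task 6 = 4+10 = 14
ES_Task 7 = 4; EF_Task 7 = 4+8 = 12
ES_Task 8 = max(EF_Task 1=4, EF_Task 3=9) = 9; EF_Task 8 = 9+7 = 16
ES_Task 9 = max(EF_Task 2=10, EF_Task 3=9, EF_Task 4=10, EF_Task 5=18, EF_Task 6=14, EF_Task 7=12, EF_Task 8=16) = 18; EF_Task 9 = 18+14 = 32
Expected project duration μ = 32 days. Critical path: Task 1 → Task 5 → Task 9.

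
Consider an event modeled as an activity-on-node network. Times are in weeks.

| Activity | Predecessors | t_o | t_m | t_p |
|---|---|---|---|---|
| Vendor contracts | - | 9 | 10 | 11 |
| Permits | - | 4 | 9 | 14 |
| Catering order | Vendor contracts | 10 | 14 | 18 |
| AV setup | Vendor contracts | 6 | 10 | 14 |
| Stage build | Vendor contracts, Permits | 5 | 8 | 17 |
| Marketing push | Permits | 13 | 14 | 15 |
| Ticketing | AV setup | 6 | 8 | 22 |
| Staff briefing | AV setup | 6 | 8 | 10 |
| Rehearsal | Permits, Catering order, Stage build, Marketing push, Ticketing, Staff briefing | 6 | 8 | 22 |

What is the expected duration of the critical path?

40 weeks

te_Vendor contracts = (9 + 4·10 + 11)/6 = 60/6 = 10
te_Permits = (4 + 4·9 + 14)/6 = 54/6 = 9
te_Catering order = (10 + 4·14 + 18)/6 = 84/6 = 14
te_AV setup = (6 + 4·10 + 14)/6 = 60/6 = 10
te_Stage build = (5 + 4·8 + 17)/6 = 54/6 = 9
te_Marketing push = (13 + 4·14 + 15)/6 = 84/6 = 14
te_Ticketing = (6 + 4·8 + 22)/6 = 60/6 = 10
te_Staff briefing = (6 + 4·8 + 10)/6 = 48/6 = 8
te_Rehearsal = (6 + 4·8 + 22)/6 = 60/6 = 10

Forward pass:
ES_Vendor contracts = 0; EF_Vendor contracts = 10
ES_Permits = 0; EF_Permits = 9
ES_Catering order = 10; EF_Catering order = 10+14 = 24
ES_AV setup = 10; EF_AV setup = 10+10 = 20
ES_Stage build = max(EF_Vendor contracts=10, EF_Permits=9) = 10; EF_Stage build = 10+9 = 19
ES_Marketing push = 9; EF_Marketing push = 9+14 = 23
ES_Ticketing = 20; EF_Ticketing = 20+10 = 30
ES_Staff briefing = 20; EF_Staff briefing = 20+8 = 28
ES_Rehearsal = max(EF_Permits=9, EF_Catering order=24, EF_Stage build=19, EF_Marketing push=23, EF_Ticketing=30, EF_Staff briefing=28) = 30; EF_Rehearsal = 30+10 = 40
Expected project duration μ = 40 weeks. Critical path: Vendor contracts → AV setup → Ticketing → Rehearsal.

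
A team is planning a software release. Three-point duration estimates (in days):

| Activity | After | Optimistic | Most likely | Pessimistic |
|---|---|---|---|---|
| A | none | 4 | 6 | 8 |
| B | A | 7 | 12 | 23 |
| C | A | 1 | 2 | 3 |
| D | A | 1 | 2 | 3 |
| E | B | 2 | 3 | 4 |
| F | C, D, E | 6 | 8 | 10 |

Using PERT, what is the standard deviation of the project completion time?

2.85 days

te_A = (4 + 4·6 + 8)/6 = 36/6 = 6; σ²_A = ((8−4)/6)² = 0.444
te_B = (7 + 4·12 + 23)/6 = 78/6 = 13; σ²_B = ((23−7)/6)² = 7.111
te_C = (1 + 4·2 + 3)/6 = 12/6 = 2; σ²_C = ((3−1)/6)² = 0.111
te_D = (1 + 4·2 + 3)/6 = 12/6 = 2; σ²_D = ((3−1)/6)² = 0.111
te_E = (2 + 4·3 + 4)/6 = 18/6 = 3; σ²_E = ((4−2)/6)² = 0.111
te_F = (6 + 4·8 + 10)/6 = 48/6 = 8; σ²_F = ((10−6)/6)² = 0.444

Forward pass:
ES_A = 0; EF_A = 6
ES_B = 6; EF_B = 6+13 = 19
ES_C = 6; EF_C = 6+2 = 8
ES_D = 6; EF_D = 6+2 = 8
ES_E = 19; EF_E = 19+3 = 22
ES_F = max(EF_C=8, EF_D=8, EF_E=22) = 22; EF_F = 22+8 = 30
Expected project duration μ = 30 days. Critical path: A → B → E → F.

Variance along critical path = 0.444 + 7.111 + 0.111 + 0.444 = 8.111
σ = √8.111 = 2.848 days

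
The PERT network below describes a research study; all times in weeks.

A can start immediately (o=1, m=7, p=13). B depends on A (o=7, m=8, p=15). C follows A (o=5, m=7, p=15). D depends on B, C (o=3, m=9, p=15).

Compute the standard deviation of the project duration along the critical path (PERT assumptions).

3.13 weeks

te_A = (1 + 4·7 + 13)/6 = 42/6 = 7; σ²_A = ((13−1)/6)² = 4.000
te_B = (7 + 4·8 + 15)/6 = 54/6 = 9; σ²_B = ((15−7)/6)² = 1.778
te_C = (5 + 4·7 + 15)/6 = 48/6 = 8; σ²_C = ((15−5)/6)² = 2.778
te_D = (3 + 4·9 + 15)/6 = 54/6 = 9; σ²_D = ((15−3)/6)² = 4.000

Forward pass:
ES_A = 0; EF_A = 7
ES_B = 7; EF_B = 7+9 = 16
ES_C = 7; EF_C = 7+8 = 15
ES_D = max(EF_B=16, EF_C=15) = 16; EF_D = 16+9 = 25
Expected project duration μ = 25 weeks. Critical path: A → B → D.

Variance along critical path = 4.000 + 1.778 + 4.000 = 9.778
σ = √9.778 = 3.127 weeks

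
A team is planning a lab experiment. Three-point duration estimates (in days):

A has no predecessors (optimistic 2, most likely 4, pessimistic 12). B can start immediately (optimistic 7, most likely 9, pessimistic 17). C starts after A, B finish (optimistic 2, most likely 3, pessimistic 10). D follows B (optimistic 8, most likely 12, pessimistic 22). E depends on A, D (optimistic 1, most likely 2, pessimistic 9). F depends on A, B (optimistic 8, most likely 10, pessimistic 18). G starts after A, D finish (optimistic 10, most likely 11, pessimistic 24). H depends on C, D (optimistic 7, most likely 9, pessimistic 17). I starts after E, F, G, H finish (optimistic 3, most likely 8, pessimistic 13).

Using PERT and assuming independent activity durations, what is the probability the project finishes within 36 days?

te_A = (2 + 4·4 + 12)/6 = 30/6 = 5; σ²_A = ((12−2)/6)² = 2.778
te_B = (7 + 4·9 + 17)/6 = 60/6 = 10; σ²_B = ((17−7)/6)² = 2.778
te_C = (2 + 4·3 + 10)/6 = 24/6 = 4; σ²_C = ((10−2)/6)² = 1.778
te_D = (8 + 4·12 + 22)/6 = 78/6 = 13; σ²_D = ((22−8)/6)² = 5.444
te_E = (1 + 4·2 + 9)/6 = 18/6 = 3; σ²_E = ((9−1)/6)² = 1.778
te_F = (8 + 4·10 + 18)/6 = 66/6 = 11; σ²_F = ((18−8)/6)² = 2.778
te_G = (10 + 4·11 + 24)/6 = 78/6 = 13; σ²_G = ((24−10)/6)² = 5.444
te_H = (7 + 4·9 + 17)/6 = 60/6 = 10; σ²_H = ((17−7)/6)² = 2.778
te_I = (3 + 4·8 + 13)/6 = 48/6 = 8; σ²_I = ((13−3)/6)² = 2.778

Forward pass:
ES_A = 0; EF_A = 5
ES_B = 0; EF_B = 10
ES_C = max(EF_A=5, EF_B=10) = 10; EF_C = 10+4 = 14
ES_D = 10; EF_D = 10+13 = 23
ES_E = max(EF_A=5, EF_D=23) = 23; EF_E = 23+3 = 26
ES_F = max(EF_A=5, EF_B=10) = 10; EF_F = 10+11 = 21
ES_G = max(EF_A=5, EF_D=23) = 23; EF_G = 23+13 = 36
ES_H = max(EF_C=14, EF_D=23) = 23; EF_H = 23+10 = 33
ES_I = max(EF_E=26, EF_F=21, EF_G=36, EF_H=33) = 36; EF_I = 36+8 = 44
Expected project duration μ = 44 days. Critical path: B → D → G → I.

Variance along critical path = 2.778 + 5.444 + 5.444 + 2.778 = 16.444; σ = √16.444 = 4.055 days.
Z = (36 − 44) / 4.055 = -1.973
P(T ≤ 36) = Φ(-1.973) ≈ 0.024

0.024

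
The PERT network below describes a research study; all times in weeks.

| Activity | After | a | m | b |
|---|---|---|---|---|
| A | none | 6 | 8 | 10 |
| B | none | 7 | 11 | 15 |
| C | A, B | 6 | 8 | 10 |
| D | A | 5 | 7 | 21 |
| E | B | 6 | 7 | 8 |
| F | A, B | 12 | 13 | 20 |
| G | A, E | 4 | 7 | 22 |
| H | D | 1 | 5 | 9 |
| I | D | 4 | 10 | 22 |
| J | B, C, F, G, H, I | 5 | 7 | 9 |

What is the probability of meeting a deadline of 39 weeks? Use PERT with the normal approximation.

te_A = (6 + 4·8 + 10)/6 = 48/6 = 8; σ²_A = ((10−6)/6)² = 0.444
te_B = (7 + 4·11 + 15)/6 = 66/6 = 11; σ²_B = ((15−7)/6)² = 1.778
te_C = (6 + 4·8 + 10)/6 = 48/6 = 8; σ²_C = ((10−6)/6)² = 0.444
te_D = (5 + 4·7 + 21)/6 = 54/6 = 9; σ²_D = ((21−5)/6)² = 7.111
te_E = (6 + 4·7 + 8)/6 = 42/6 = 7; σ²_E = ((8−6)/6)² = 0.111
te_F = (12 + 4·13 + 20)/6 = 84/6 = 14; σ²_F = ((20−12)/6)² = 1.778
te_G = (4 + 4·7 + 22)/6 = 54/6 = 9; σ²_G = ((22−4)/6)² = 9.000
te_H = (1 + 4·5 + 9)/6 = 30/6 = 5; σ²_H = ((9−1)/6)² = 1.778
te_I = (4 + 4·10 + 22)/6 = 66/6 = 11; σ²_I = ((22−4)/6)² = 9.000
te_J = (5 + 4·7 + 9)/6 = 42/6 = 7; σ²_J = ((9−5)/6)² = 0.444

Forward pass:
ES_A = 0; EF_A = 8
ES_B = 0; EF_B = 11
ES_C = max(EF_A=8, EF_B=11) = 11; EF_C = 11+8 = 19
ES_D = 8; EF_D = 8+9 = 17
ES_E = 11; EF_E = 11+7 = 18
ES_F = max(EF_A=8, EF_B=11) = 11; EF_F = 11+14 = 25
ES_G = max(EF_A=8, EF_E=18) = 18; EF_G = 18+9 = 27
ES_H = 17; EF_H = 17+5 = 22
ES_I = 17; EF_I = 17+11 = 28
ES_J = max(EF_B=11, EF_C=19, EF_F=25, EF_G=27, EF_H=22, EF_I=28) = 28; EF_J = 28+7 = 35
Expected project duration μ = 35 weeks. Critical path: A → D → I → J.

Variance along critical path = 0.444 + 7.111 + 9.000 + 0.444 = 17.000; σ = √17.000 = 4.123 weeks.
Z = (39 − 35) / 4.123 = 0.970
P(T ≤ 39) = Φ(0.970) ≈ 0.834

0.834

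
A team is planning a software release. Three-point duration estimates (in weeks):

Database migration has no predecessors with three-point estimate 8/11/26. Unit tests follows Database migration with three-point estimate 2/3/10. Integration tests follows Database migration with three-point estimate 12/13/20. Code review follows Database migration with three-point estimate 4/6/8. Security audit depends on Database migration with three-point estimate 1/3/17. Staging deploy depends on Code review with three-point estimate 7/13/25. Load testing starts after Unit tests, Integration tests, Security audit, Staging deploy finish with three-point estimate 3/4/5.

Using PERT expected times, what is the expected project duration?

te_Database migration = (8 + 4·11 + 26)/6 = 78/6 = 13
te_Unit tests = (2 + 4·3 + 10)/6 = 24/6 = 4
te_Integration tests = (12 + 4·13 + 20)/6 = 84/6 = 14
te_Code review = (4 + 4·6 + 8)/6 = 36/6 = 6
te_Security audit = (1 + 4·3 + 17)/6 = 30/6 = 5
te_Staging deploy = (7 + 4·13 + 25)/6 = 84/6 = 14
te_Load testing = (3 + 4·4 + 5)/6 = 24/6 = 4

Forward pass:
ES_Database migration = 0; EF_Database migration = 13
ES_Unit tests = 13; EF_Unit tests = 13+4 = 17
ES_Integration tests = 13; EF_Integration tests = 13+14 = 27
ES_Code review = 13; EF_Code review = 13+6 = 19
ES_Security audit = 13; EF_Security audit = 13+5 = 18
ES_Staging deploy = 19; EF_Staging deploy = 19+14 = 33
ES_Load testing = max(EF_Unit tests=17, EF_Integration tests=27, EF_Security audit=18, EF_Staging deploy=33) = 33; EF_Load testing = 33+4 = 37
Expected project duration μ = 37 weeks. Critical path: Database migration → Code review → Staging deploy → Load testing.

37 weeks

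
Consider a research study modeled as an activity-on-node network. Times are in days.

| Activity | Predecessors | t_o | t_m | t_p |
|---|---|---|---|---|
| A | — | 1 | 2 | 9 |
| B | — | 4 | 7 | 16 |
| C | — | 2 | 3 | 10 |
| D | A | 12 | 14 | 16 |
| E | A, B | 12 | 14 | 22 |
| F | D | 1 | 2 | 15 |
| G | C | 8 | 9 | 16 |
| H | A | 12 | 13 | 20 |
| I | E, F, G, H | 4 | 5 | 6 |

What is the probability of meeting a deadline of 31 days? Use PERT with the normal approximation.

0.873

te_A = (1 + 4·2 + 9)/6 = 18/6 = 3; σ²_A = ((9−1)/6)² = 1.778
te_B = (4 + 4·7 + 16)/6 = 48/6 = 8; σ²_B = ((16−4)/6)² = 4.000
te_C = (2 + 4·3 + 10)/6 = 24/6 = 4; σ²_C = ((10−2)/6)² = 1.778
te_D = (12 + 4·14 + 16)/6 = 84/6 = 14; σ²_D = ((16−12)/6)² = 0.444
te_E = (12 + 4·14 + 22)/6 = 90/6 = 15; σ²_E = ((22−12)/6)² = 2.778
te_F = (1 + 4·2 + 15)/6 = 24/6 = 4; σ²_F = ((15−1)/6)² = 5.444
te_G = (8 + 4·9 + 16)/6 = 60/6 = 10; σ²_G = ((16−8)/6)² = 1.778
te_H = (12 + 4·13 + 20)/6 = 84/6 = 14; σ²_H = ((20−12)/6)² = 1.778
te_I = (4 + 4·5 + 6)/6 = 30/6 = 5; σ²_I = ((6−4)/6)² = 0.111

Forward pass:
ES_A = 0; EF_A = 3
ES_B = 0; EF_B = 8
ES_C = 0; EF_C = 4
ES_D = 3; EF_D = 3+14 = 17
ES_E = max(EF_A=3, EF_B=8) = 8; EF_E = 8+15 = 23
ES_F = 17; EF_F = 17+4 = 21
ES_G = 4; EF_G = 4+10 = 14
ES_H = 3; EF_H = 3+14 = 17
ES_I = max(EF_E=23, EF_F=21, EF_G=14, EF_H=17) = 23; EF_I = 23+5 = 28
Expected project duration μ = 28 days. Critical path: B → E → I.

Variance along critical path = 4.000 + 2.778 + 0.111 = 6.889; σ = √6.889 = 2.625 days.
Z = (31 − 28) / 2.625 = 1.143
P(T ≤ 31) = Φ(1.143) ≈ 0.873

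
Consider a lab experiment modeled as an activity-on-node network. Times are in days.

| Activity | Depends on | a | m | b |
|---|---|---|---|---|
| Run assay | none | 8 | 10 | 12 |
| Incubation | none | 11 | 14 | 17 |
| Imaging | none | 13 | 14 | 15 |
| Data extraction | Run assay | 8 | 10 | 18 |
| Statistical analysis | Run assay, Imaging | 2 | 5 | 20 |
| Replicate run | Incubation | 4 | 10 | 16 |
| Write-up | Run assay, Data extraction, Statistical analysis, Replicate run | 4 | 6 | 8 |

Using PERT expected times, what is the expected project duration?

30 days

te_Run assay = (8 + 4·10 + 12)/6 = 60/6 = 10
te_Incubation = (11 + 4·14 + 17)/6 = 84/6 = 14
te_Imaging = (13 + 4·14 + 15)/6 = 84/6 = 14
te_Data extraction = (8 + 4·10 + 18)/6 = 66/6 = 11
te_Statistical analysis = (2 + 4·5 + 20)/6 = 42/6 = 7
te_Replicate run = (4 + 4·10 + 16)/6 = 60/6 = 10
te_Write-up = (4 + 4·6 + 8)/6 = 36/6 = 6

Forward pass:
ES_Run assay = 0; EF_Run assay = 10
ES_Incubation = 0; EF_Incubation = 14
ES_Imaging = 0; EF_Imaging = 14
ES_Data extraction = 10; EF_Data extraction = 10+11 = 21
ES_Statistical analysis = max(EF_Run assay=10, EF_Imaging=14) = 14; EF_Statistical analysis = 14+7 = 21
ES_Replicate run = 14; EF_Replicate run = 14+10 = 24
ES_Write-up = max(EF_Run assay=10, EF_Data extraction=21, EF_Statistical analysis=21, EF_Replicate run=24) = 24; EF_Write-up = 24+6 = 30
Expected project duration μ = 30 days. Critical path: Incubation → Replicate run → Write-up.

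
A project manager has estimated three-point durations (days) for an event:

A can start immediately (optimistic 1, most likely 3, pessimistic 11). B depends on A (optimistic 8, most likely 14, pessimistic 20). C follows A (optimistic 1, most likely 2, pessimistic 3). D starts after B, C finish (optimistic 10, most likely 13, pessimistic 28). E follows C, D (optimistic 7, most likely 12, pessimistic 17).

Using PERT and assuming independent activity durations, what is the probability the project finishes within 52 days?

0.948

te_A = (1 + 4·3 + 11)/6 = 24/6 = 4; σ²_A = ((11−1)/6)² = 2.778
te_B = (8 + 4·14 + 20)/6 = 84/6 = 14; σ²_B = ((20−8)/6)² = 4.000
te_C = (1 + 4·2 + 3)/6 = 12/6 = 2; σ²_C = ((3−1)/6)² = 0.111
te_D = (10 + 4·13 + 28)/6 = 90/6 = 15; σ²_D = ((28−10)/6)² = 9.000
te_E = (7 + 4·12 + 17)/6 = 72/6 = 12; σ²_E = ((17−7)/6)² = 2.778

Forward pass:
ES_A = 0; EF_A = 4
ES_B = 4; EF_B = 4+14 = 18
ES_C = 4; EF_C = 4+2 = 6
ES_D = max(EF_B=18, EF_C=6) = 18; EF_D = 18+15 = 33
ES_E = max(EF_C=6, EF_D=33) = 33; EF_E = 33+12 = 45
Expected project duration μ = 45 days. Critical path: A → B → D → E.

Variance along critical path = 2.778 + 4.000 + 9.000 + 2.778 = 18.556; σ = √18.556 = 4.308 days.
Z = (52 − 45) / 4.308 = 1.625
P(T ≤ 52) = Φ(1.625) ≈ 0.948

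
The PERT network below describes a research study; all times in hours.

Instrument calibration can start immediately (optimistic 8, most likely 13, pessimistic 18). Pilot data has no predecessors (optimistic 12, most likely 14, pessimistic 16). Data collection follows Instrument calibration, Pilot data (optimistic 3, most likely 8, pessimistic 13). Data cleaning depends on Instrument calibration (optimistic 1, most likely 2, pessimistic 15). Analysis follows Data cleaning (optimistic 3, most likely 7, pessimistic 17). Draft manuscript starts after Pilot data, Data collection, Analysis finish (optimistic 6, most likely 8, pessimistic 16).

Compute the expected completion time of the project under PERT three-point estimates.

te_Instrument calibration = (8 + 4·13 + 18)/6 = 78/6 = 13
te_Pilot data = (12 + 4·14 + 16)/6 = 84/6 = 14
te_Data collection = (3 + 4·8 + 13)/6 = 48/6 = 8
te_Data cleaning = (1 + 4·2 + 15)/6 = 24/6 = 4
te_Analysis = (3 + 4·7 + 17)/6 = 48/6 = 8
te_Draft manuscript = (6 + 4·8 + 16)/6 = 54/6 = 9

Forward pass:
ES_Instrument calibration = 0; EF_Instrument calibration = 13
ES_Pilot data = 0; EF_Pilot data = 14
ES_Data collection = max(EF_Instrument calibration=13, EF_Pilot data=14) = 14; EF_Data collection = 14+8 = 22
ES_Data cleaning = 13; EF_Data cleaning = 13+4 = 17
ES_Analysis = 17; EF_Analysis = 17+8 = 25
ES_Draft manuscript = max(EF_Pilot data=14, EF_Data collection=22, EF_Analysis=25) = 25; EF_Draft manuscript = 25+9 = 34
Expected project duration μ = 34 hours. Critical path: Instrument calibration → Data cleaning → Analysis → Draft manuscript.

34 hours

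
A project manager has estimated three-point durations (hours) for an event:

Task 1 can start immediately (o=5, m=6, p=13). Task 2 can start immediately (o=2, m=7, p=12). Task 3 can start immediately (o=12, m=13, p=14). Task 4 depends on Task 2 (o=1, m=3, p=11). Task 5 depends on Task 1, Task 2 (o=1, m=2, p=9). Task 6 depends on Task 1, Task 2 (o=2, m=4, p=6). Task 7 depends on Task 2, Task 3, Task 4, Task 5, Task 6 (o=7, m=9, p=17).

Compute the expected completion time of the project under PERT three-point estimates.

te_Task 1 = (5 + 4·6 + 13)/6 = 42/6 = 7
te_Task 2 = (2 + 4·7 + 12)/6 = 42/6 = 7
te_Task 3 = (12 + 4·13 + 14)/6 = 78/6 = 13
te_Task 4 = (1 + 4·3 + 11)/6 = 24/6 = 4
te_Task 5 = (1 + 4·2 + 9)/6 = 18/6 = 3
te_Task 6 = (2 + 4·4 + 6)/6 = 24/6 = 4
te_Task 7 = (7 + 4·9 + 17)/6 = 60/6 = 10

Forward pass:
ES_Task 1 = 0; EF_Task 1 = 7
ES_Task 2 = 0; EF_Task 2 = 7
ES_Task 3 = 0; EF_Task 3 = 13
ES_Task 4 = 7; EF_Task 4 = 7+4 = 11
ES_Task 5 = max(EF_Task 1=7, EF_Task 2=7) = 7; EF_Task 5 = 7+3 = 10
ES_Task 6 = max(EF_Task 1=7, EF_Task 2=7) = 7; EF_Task 6 = 7+4 = 11
ES_Task 7 = max(EF_Task 2=7, EF_Task 3=13, EF_Task 4=11, EF_Task 5=10, EF_Task 6=11) = 13; EF_Task 7 = 13+10 = 23
Expected project duration μ = 23 hours. Critical path: Task 3 → Task 7.

23 hours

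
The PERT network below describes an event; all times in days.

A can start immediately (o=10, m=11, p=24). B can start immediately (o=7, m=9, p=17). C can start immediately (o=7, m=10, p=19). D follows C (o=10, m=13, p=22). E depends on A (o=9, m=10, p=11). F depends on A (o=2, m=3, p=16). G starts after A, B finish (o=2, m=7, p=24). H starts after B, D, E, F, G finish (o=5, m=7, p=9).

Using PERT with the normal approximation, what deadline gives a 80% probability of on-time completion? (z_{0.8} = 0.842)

te_A = (10 + 4·11 + 24)/6 = 78/6 = 13; σ²_A = ((24−10)/6)² = 5.444
te_B = (7 + 4·9 + 17)/6 = 60/6 = 10; σ²_B = ((17−7)/6)² = 2.778
te_C = (7 + 4·10 + 19)/6 = 66/6 = 11; σ²_C = ((19−7)/6)² = 4.000
te_D = (10 + 4·13 + 22)/6 = 84/6 = 14; σ²_D = ((22−10)/6)² = 4.000
te_E = (9 + 4·10 + 11)/6 = 60/6 = 10; σ²_E = ((11−9)/6)² = 0.111
te_F = (2 + 4·3 + 16)/6 = 30/6 = 5; σ²_F = ((16−2)/6)² = 5.444
te_G = (2 + 4·7 + 24)/6 = 54/6 = 9; σ²_G = ((24−2)/6)² = 13.444
te_H = (5 + 4·7 + 9)/6 = 42/6 = 7; σ²_H = ((9−5)/6)² = 0.444

Forward pass:
ES_A = 0; EF_A = 13
ES_B = 0; EF_B = 10
ES_C = 0; EF_C = 11
ES_D = 11; EF_D = 11+14 = 25
ES_E = 13; EF_E = 13+10 = 23
ES_F = 13; EF_F = 13+5 = 18
ES_G = max(EF_A=13, EF_B=10) = 13; EF_G = 13+9 = 22
ES_H = max(EF_B=10, EF_D=25, EF_E=23, EF_F=18, EF_G=22) = 25; EF_H = 25+7 = 32
Expected project duration μ = 32 days. Critical path: C → D → H.

Variance along critical path = 4.000 + 4.000 + 0.444 = 8.444; σ = 2.906 days.
D = μ + z·σ = 32 + 0.842·2.906 = 34.4 days

34.4 days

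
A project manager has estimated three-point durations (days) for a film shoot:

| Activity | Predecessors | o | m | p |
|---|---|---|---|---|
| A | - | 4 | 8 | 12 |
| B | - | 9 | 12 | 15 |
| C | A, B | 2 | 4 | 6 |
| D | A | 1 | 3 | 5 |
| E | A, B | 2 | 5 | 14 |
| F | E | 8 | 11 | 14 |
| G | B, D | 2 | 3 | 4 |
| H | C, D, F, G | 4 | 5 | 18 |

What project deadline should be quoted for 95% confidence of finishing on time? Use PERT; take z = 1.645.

te_A = (4 + 4·8 + 12)/6 = 48/6 = 8; σ²_A = ((12−4)/6)² = 1.778
te_B = (9 + 4·12 + 15)/6 = 72/6 = 12; σ²_B = ((15−9)/6)² = 1.000
te_C = (2 + 4·4 + 6)/6 = 24/6 = 4; σ²_C = ((6−2)/6)² = 0.444
te_D = (1 + 4·3 + 5)/6 = 18/6 = 3; σ²_D = ((5−1)/6)² = 0.444
te_E = (2 + 4·5 + 14)/6 = 36/6 = 6; σ²_E = ((14−2)/6)² = 4.000
te_F = (8 + 4·11 + 14)/6 = 66/6 = 11; σ²_F = ((14−8)/6)² = 1.000
te_G = (2 + 4·3 + 4)/6 = 18/6 = 3; σ²_G = ((4−2)/6)² = 0.111
te_H = (4 + 4·5 + 18)/6 = 42/6 = 7; σ²_H = ((18−4)/6)² = 5.444

Forward pass:
ES_A = 0; EF_A = 8
ES_B = 0; EF_B = 12
ES_C = max(EF_A=8, EF_B=12) = 12; EF_C = 12+4 = 16
ES_D = 8; EF_D = 8+3 = 11
ES_E = max(EF_A=8, EF_B=12) = 12; EF_E = 12+6 = 18
ES_F = 18; EF_F = 18+11 = 29
ES_G = max(EF_B=12, EF_D=11) = 12; EF_G = 12+3 = 15
ES_H = max(EF_C=16, EF_D=11, EF_F=29, EF_G=15) = 29; EF_H = 29+7 = 36
Expected project duration μ = 36 days. Critical path: B → E → F → H.

Variance along critical path = 1.000 + 4.000 + 1.000 + 5.444 = 11.444; σ = 3.383 days.
D = μ + z·σ = 36 + 1.645·3.383 = 41.6 days

41.6 days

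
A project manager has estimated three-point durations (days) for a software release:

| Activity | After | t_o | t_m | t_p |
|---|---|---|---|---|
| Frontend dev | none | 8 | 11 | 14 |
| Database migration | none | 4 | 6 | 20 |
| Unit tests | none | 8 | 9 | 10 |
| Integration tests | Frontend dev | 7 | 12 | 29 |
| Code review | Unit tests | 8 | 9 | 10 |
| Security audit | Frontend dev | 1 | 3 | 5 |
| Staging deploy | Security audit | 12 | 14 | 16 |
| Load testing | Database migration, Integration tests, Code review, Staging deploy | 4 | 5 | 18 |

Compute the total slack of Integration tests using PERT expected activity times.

3 days

te_Frontend dev = (8 + 4·11 + 14)/6 = 66/6 = 11
te_Database migration = (4 + 4·6 + 20)/6 = 48/6 = 8
te_Unit tests = (8 + 4·9 + 10)/6 = 54/6 = 9
te_Integration tests = (7 + 4·12 + 29)/6 = 84/6 = 14
te_Code review = (8 + 4·9 + 10)/6 = 54/6 = 9
te_Security audit = (1 + 4·3 + 5)/6 = 18/6 = 3
te_Staging deploy = (12 + 4·14 + 16)/6 = 84/6 = 14
te_Load testing = (4 + 4·5 + 18)/6 = 42/6 = 7

Forward pass:
ES_Frontend dev = 0; EF_Frontend dev = 11
ES_Database migration = 0; EF_Database migration = 8
ES_Unit tests = 0; EF_Unit tests = 9
ES_Integration tests = 11; EF_Integration tests = 11+14 = 25
ES_Code review = 9; EF_Code review = 9+9 = 18
ES_Security audit = 11; EF_Security audit = 11+3 = 14
ES_Staging deploy = 14; EF_Staging deploy = 14+14 = 28
ES_Load testing = max(EF_Database migration=8, EF_Integration tests=25, EF_Code review=18, EF_Staging deploy=28) = 28; EF_Load testing = 28+7 = 35
Expected project duration μ = 35 days. Critical path: Frontend dev → Security audit → Staging deploy → Load testing.

Backward pass:
LF_Load testing = 35; LS_Load testing = 35−7 = 28
LF_Staging deploy = LS_Load testing = 28; LS_Staging deploy = 28−14 = 14
LF_Security audit = LS_Staging deploy = 14; LS_Security audit = 14−3 = 11
LF_Code review = LS_Load testing = 28; LS_Code review = 28−9 = 19
LF_Integration tests = LS_Load testing = 28; LS_Integration tests = 28−14 = 14
LF_Unit tests = LS_Code review = 19; LS_Unit tests = 19−9 = 10
LF_Database migration = LS_Load testing = 28; LS_Database migration = 28−8 = 20
LF_Frontend dev = min(LS_Integration tests=14, LS_Security audit=11) = 11; LS_Frontend dev = 11−11 = 0
Slack_Integration tests = LS_Integration tests − ES_Integration tests = 14 − 11 = 3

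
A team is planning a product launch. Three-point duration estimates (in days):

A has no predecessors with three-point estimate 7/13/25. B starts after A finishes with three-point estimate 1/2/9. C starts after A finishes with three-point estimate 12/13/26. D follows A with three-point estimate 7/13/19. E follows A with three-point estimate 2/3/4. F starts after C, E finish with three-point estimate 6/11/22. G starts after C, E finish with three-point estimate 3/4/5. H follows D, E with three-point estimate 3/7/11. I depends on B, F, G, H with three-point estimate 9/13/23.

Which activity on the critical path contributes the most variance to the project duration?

te_A = (7 + 4·13 + 25)/6 = 84/6 = 14; σ²_A = ((25−7)/6)² = 9.000
te_B = (1 + 4·2 + 9)/6 = 18/6 = 3; σ²_B = ((9−1)/6)² = 1.778
te_C = (12 + 4·13 + 26)/6 = 90/6 = 15; σ²_C = ((26−12)/6)² = 5.444
te_D = (7 + 4·13 + 19)/6 = 78/6 = 13; σ²_D = ((19−7)/6)² = 4.000
te_E = (2 + 4·3 + 4)/6 = 18/6 = 3; σ²_E = ((4−2)/6)² = 0.111
te_F = (6 + 4·11 + 22)/6 = 72/6 = 12; σ²_F = ((22−6)/6)² = 7.111
te_G = (3 + 4·4 + 5)/6 = 24/6 = 4; σ²_G = ((5−3)/6)² = 0.111
te_H = (3 + 4·7 + 11)/6 = 42/6 = 7; σ²_H = ((11−3)/6)² = 1.778
te_I = (9 + 4·13 + 23)/6 = 84/6 = 14; σ²_I = ((23−9)/6)² = 5.444

Forward pass:
ES_A = 0; EF_A = 14
ES_B = 14; EF_B = 14+3 = 17
ES_C = 14; EF_C = 14+15 = 29
ES_D = 14; EF_D = 14+13 = 27
ES_E = 14; EF_E = 14+3 = 17
ES_F = max(EF_C=29, EF_E=17) = 29; EF_F = 29+12 = 41
ES_G = max(EF_C=29, EF_E=17) = 29; EF_G = 29+4 = 33
ES_H = max(EF_D=27, EF_E=17) = 27; EF_H = 27+7 = 34
ES_I = max(EF_B=17, EF_F=41, EF_G=33, EF_H=34) = 41; EF_I = 41+14 = 55
Expected project duration μ = 55 days. Critical path: A → C → F → I.

Variances on critical path: σ²_A=9.000, σ²_C=5.444, σ²_F=7.111, σ²_I=5.444.
Largest is σ²_A = 9.000.

A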